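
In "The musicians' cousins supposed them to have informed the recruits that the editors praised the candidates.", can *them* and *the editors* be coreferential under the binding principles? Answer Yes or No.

*the editors* is an R-expression; Principle C requires it to be free (not bound by any c-commanding expression).
— them: subject of the clause headed by 'informed'; the pronoun c-commands the R-expression — coreference blocked (Principle C).

No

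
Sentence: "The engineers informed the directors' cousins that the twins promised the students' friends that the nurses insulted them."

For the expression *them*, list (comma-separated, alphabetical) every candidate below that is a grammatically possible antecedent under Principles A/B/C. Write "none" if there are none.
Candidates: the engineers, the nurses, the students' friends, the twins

*them* is a pronoun; Principle B requires it to be free in its binding domain — the clause headed by 'insulted'.
— the engineers: subject of the matrix clause; c-commands the pronoun but lies outside its binding domain — allowed.
— the nurses: subject of the clause headed by 'insulted'; c-commands the pronoun within its binding domain — blocked (Principle B).
— the students' friends: object of the clause headed by 'promised'; c-commands the pronoun but lies outside its binding domain — allowed.
— the twins: subject of the clause headed by 'promised'; c-commands the pronoun but lies outside its binding domain — allowed.

the engineers, the students' friends, the twins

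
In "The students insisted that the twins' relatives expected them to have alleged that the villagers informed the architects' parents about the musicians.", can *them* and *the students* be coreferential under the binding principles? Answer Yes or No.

*the students* is an R-expression; Principle C requires it to be free (not bound by any c-commanding expression).
— them: subject of the clause headed by 'alleged'; the pronoun does not c-command the R-expression — coreference allowed.

Yes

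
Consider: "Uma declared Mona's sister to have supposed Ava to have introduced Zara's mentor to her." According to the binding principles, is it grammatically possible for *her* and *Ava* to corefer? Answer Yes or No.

No

*her* is a pronoun; Principle B requires it to be free in its binding domain — the clause headed by 'introduced'.
— Ava: subject of the clause headed by 'introduced'; c-commands the pronoun within its binding domain — blocked (Principle B).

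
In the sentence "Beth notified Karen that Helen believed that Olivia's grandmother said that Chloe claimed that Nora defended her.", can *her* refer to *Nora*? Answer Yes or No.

No

*her* is a pronoun; Principle B requires it to be free in its binding domain — the clause headed by 'defended'.
— Nora: subject of the clause headed by 'defended'; c-commands the pronoun within its binding domain — blocked (Principle B).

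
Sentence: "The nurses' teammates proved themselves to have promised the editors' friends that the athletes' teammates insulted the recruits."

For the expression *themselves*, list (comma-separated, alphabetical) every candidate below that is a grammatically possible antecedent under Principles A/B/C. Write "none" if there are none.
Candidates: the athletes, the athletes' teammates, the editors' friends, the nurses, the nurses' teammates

*themselves* is a reflexive; Principle A requires it to be bound within its binding domain — the matrix clause.
— the athletes: possessor inside the subject DP of the clause headed by 'insulted'; does not c-command the reflexive — cannot bind it (Principle A).
— the athletes' teammates: subject of the clause headed by 'insulted'; does not c-command the reflexive — cannot bind it (Principle A).
— the editors' friends: object of the clause headed by 'promised'; does not c-command the reflexive — cannot bind it (Principle A).
— the nurses: possessor inside the subject DP of the matrix clause; does not c-command the reflexive — cannot bind it (Principle A).
— the nurses' teammates: subject of the matrix clause; c-commands the reflexive within its binding domain — allowed (Principle A).

the nurses' teammates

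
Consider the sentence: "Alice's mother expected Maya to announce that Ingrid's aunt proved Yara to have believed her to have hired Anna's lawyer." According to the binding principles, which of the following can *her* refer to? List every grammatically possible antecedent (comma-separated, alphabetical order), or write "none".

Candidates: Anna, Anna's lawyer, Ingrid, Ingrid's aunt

*her* is a pronoun; Principle B requires it to be free in its binding domain — the clause headed by 'believed'.
— Anna: possessor inside the object DP of the clause headed by 'hired'; is c-commanded by the pronoun; coreference would bind this R-expression — blocked (Principle C).
— Anna's lawyer: object of the clause headed by 'hired'; is c-commanded by the pronoun; coreference would bind this R-expression — blocked (Principle C).
— Ingrid: possessor inside the subject DP of the clause headed by 'proved'; does not c-command the pronoun — Principle B does not apply; allowed.
— Ingrid's aunt: subject of the clause headed by 'proved'; c-commands the pronoun but lies outside its binding domain — allowed.

Ingrid, Ingrid's aunt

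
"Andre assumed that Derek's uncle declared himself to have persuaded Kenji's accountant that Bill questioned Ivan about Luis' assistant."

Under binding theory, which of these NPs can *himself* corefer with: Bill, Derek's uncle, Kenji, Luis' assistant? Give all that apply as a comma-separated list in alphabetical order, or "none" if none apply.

*himself* is a reflexive; Principle A requires it to be bound within its binding domain — the clause headed by 'declared'.
— Bill: subject of the clause headed by 'questioned'; does not c-command the reflexive — cannot bind it (Principle A).
— Derek's uncle: subject of the clause headed by 'declared'; c-commands the reflexive within its binding domain — allowed (Principle A).
— Kenji: possessor inside the object DP of the clause headed by 'persuaded'; does not c-command the reflexive — cannot bind it (Principle A).
— Luis' assistant: second object of the clause headed by 'questioned'; does not c-command the reflexive — cannot bind it (Principle A).

Derek's uncle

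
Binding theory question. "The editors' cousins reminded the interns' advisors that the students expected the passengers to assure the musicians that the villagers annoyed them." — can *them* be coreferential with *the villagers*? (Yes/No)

*them* is a pronoun; Principle B requires it to be free in its binding domain — the clause headed by 'annoyed'.
— the villagers: subject of the clause headed by 'annoyed'; c-commands the pronoun within its binding domain — blocked (Principle B).

No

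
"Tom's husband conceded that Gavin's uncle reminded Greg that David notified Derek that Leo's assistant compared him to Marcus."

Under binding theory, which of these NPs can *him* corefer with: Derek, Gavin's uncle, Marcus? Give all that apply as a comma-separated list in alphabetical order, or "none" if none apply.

*him* is a pronoun; Principle B requires it to be free in its binding domain — the clause headed by 'compared'.
— Derek: object of the clause headed by 'notified'; c-commands the pronoun but lies outside its binding domain — allowed.
— Gavin's uncle: subject of the clause headed by 'reminded'; c-commands the pronoun but lies outside its binding domain — allowed.
— Marcus: second object of the clause headed by 'compared'; is c-commanded by the pronoun; coreference would bind this R-expression — blocked (Principle C).

Derek, Gavin's uncle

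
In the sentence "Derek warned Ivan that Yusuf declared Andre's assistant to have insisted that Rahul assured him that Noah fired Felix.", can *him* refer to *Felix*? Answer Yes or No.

*him* is a pronoun; Principle B requires it to be free in its binding domain — the clause headed by 'assured'.
— Felix: object of the clause headed by 'fired'; is c-commanded by the pronoun; coreference would bind this R-expression — blocked (Principle C).

No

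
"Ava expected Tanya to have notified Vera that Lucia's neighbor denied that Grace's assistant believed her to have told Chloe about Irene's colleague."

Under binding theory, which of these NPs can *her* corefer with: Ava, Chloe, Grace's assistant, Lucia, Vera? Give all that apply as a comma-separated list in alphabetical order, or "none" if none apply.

Ava, Lucia, Vera

*her* is a pronoun; Principle B requires it to be free in its binding domain — the clause headed by 'believed'.
— Ava: subject of the matrix clause; c-commands the pronoun but lies outside its binding domain — allowed.
— Chloe: object of the clause headed by 'told'; is c-commanded by the pronoun; coreference would bind this R-expression — blocked (Principle C).
— Grace's assistant: subject of the clause headed by 'believed'; c-commands the pronoun within its binding domain — blocked (Principle B).
— Lucia: possessor inside the subject DP of the clause headed by 'denied'; does not c-command the pronoun — Principle B does not apply; allowed.
— Vera: object of the clause headed by 'notified'; c-commands the pronoun but lies outside its binding domain — allowed.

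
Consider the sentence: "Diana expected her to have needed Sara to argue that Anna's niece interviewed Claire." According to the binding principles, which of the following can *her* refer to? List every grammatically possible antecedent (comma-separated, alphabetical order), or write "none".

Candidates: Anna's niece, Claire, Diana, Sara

*her* is a pronoun; Principle B requires it to be free in its binding domain — the matrix clause.
— Anna's niece: subject of the clause headed by 'interviewed'; is c-commanded by the pronoun; coreference would bind this R-expression — blocked (Principle C).
— Claire: object of the clause headed by 'interviewed'; is c-commanded by the pronoun; coreference would bind this R-expression — blocked (Principle C).
— Diana: subject of the matrix clause; c-commands the pronoun within its binding domain — blocked (Principle B).
— Sara: subject of the clause headed by 'argue'; is c-commanded by the pronoun; coreference would bind this R-expression — blocked (Principle C).

none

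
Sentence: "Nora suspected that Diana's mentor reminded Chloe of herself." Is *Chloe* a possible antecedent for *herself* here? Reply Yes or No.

Yes

*herself* is a reflexive; Principle A requires it to be bound within its binding domain — the clause headed by 'reminded'.
— Chloe: object of the clause headed by 'reminded'; c-commands the reflexive within its binding domain — allowed (Principle A).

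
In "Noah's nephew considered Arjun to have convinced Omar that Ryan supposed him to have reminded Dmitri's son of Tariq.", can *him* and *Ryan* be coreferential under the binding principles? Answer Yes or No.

*Ryan* is an R-expression; Principle C requires it to be free (not bound by any c-commanding expression).
— him: subject of the clause headed by 'reminded'; the R-expression locally c-commands the pronoun — coreference blocked (Principle B on the pronoun).

No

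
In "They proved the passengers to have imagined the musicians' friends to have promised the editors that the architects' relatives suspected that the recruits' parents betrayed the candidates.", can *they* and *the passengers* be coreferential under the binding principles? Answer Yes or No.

*the passengers* is an R-expression; Principle C requires it to be free (not bound by any c-commanding expression).
— they: subject of the matrix clause; the pronoun c-commands the R-expression — coreference blocked (Principle C).

No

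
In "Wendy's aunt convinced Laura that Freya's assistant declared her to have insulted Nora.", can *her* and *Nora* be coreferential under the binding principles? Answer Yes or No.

No

*Nora* is an R-expression; Principle C requires it to be free (not bound by any c-commanding expression).
— her: subject of the clause headed by 'insulted'; the pronoun c-commands the R-expression — coreference blocked (Principle C).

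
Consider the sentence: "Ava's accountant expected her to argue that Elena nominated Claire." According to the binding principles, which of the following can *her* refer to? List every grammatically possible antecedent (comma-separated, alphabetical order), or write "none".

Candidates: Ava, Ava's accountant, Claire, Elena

Ava

*her* is a pronoun; Principle B requires it to be free in its binding domain — the matrix clause.
— Ava: possessor inside the subject DP of the matrix clause; does not c-command the pronoun — Principle B does not apply; allowed.
— Ava's accountant: subject of the matrix clause; c-commands the pronoun within its binding domain — blocked (Principle B).
— Claire: object of the clause headed by 'nominated'; is c-commanded by the pronoun; coreference would bind this R-expression — blocked (Principle C).
— Elena: subject of the clause headed by 'nominated'; is c-commanded by the pronoun; coreference would bind this R-expression — blocked (Principle C).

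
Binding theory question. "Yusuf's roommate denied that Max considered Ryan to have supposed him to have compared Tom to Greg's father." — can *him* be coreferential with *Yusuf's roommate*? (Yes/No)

*him* is a pronoun; Principle B requires it to be free in its binding domain — the clause headed by 'supposed'.
— Yusuf's roommate: subject of the matrix clause; c-commands the pronoun but lies outside its binding domain — allowed.

Yes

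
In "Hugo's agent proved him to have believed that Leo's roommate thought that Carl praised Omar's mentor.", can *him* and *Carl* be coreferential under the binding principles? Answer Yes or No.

*Carl* is an R-expression; Principle C requires it to be free (not bound by any c-commanding expression).
— him: subject of the clause headed by 'believed'; the pronoun c-commands the R-expression — coreference blocked (Principle C).

No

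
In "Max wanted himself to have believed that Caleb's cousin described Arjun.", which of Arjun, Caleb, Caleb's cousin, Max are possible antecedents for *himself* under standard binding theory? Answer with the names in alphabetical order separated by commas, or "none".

Max

*himself* is a reflexive; Principle A requires it to be bound within its binding domain — the matrix clause.
— Arjun: object of the clause headed by 'described'; does not c-command the reflexive — cannot bind it (Principle A).
— Caleb: possessor inside the subject DP of the clause headed by 'described'; does not c-command the reflexive — cannot bind it (Principle A).
— Caleb's cousin: subject of the clause headed by 'described'; does not c-command the reflexive — cannot bind it (Principle A).
— Max: subject of the matrix clause; c-commands the reflexive within its binding domain — allowed (Principle A).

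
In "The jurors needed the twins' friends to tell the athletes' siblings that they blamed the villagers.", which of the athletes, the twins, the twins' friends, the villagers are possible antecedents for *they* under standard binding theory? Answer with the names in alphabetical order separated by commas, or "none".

the athletes, the twins, the twins' friends

*they* is a pronoun; Principle B requires it to be free in its binding domain — the clause headed by 'blamed'.
— the athletes: possessor inside the object DP of the clause headed by 'tell'; does not c-command the pronoun — Principle B does not apply; allowed.
— the twins: possessor inside the subject DP of the clause headed by 'tell'; does not c-command the pronoun — Principle B does not apply; allowed.
— the twins' friends: subject of the clause headed by 'tell'; c-commands the pronoun but lies outside its binding domain — allowed.
— the villagers: object of the clause headed by 'blamed'; is c-commanded by the pronoun; coreference would bind this R-expression — blocked (Principle C).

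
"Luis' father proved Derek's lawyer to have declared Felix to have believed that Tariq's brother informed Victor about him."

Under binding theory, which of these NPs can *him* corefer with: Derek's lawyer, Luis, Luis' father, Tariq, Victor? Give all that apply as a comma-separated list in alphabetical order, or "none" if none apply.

*him* is a pronoun; Principle B requires it to be free in its binding domain — the clause headed by 'informed'.
— Derek's lawyer: subject of the clause headed by 'declared'; c-commands the pronoun but lies outside its binding domain — allowed.
— Luis: possessor inside the subject DP of the matrix clause; does not c-command the pronoun — Principle B does not apply; allowed.
— Luis' father: subject of the matrix clause; c-commands the pronoun but lies outside its binding domain — allowed.
— Tariq: possessor inside the subject DP of the clause headed by 'informed'; does not c-command the pronoun — Principle B does not apply; allowed.
— Victor: object of the clause headed by 'informed'; c-commands the pronoun within its binding domain — blocked (Principle B).

Derek's lawyer, Luis, Luis' father, Tariq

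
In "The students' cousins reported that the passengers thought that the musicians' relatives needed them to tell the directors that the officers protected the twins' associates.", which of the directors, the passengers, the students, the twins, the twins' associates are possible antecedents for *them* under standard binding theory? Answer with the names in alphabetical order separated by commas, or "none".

*them* is a pronoun; Principle B requires it to be free in its binding domain — the clause headed by 'needed'.
— the directors: object of the clause headed by 'tell'; is c-commanded by the pronoun; coreference would bind this R-expression — blocked (Principle C).
— the passengers: subject of the clause headed by 'thought'; c-commands the pronoun but lies outside its binding domain — allowed.
— the students: possessor inside the subject DP of the matrix clause; does not c-command the pronoun — Principle B does not apply; allowed.
— the twins: possessor inside the object DP of the clause headed by 'protected'; is c-commanded by the pronoun; coreference would bind this R-expression — blocked (Principle C).
— the twins' associates: object of the clause headed by 'protected'; is c-commanded by the pronoun; coreference would bind this R-expression — blocked (Principle C).

the passengers, the students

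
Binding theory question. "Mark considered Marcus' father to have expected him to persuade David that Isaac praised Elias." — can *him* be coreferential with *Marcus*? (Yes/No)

Yes

*him* is a pronoun; Principle B requires it to be free in its binding domain — the clause headed by 'expected'.
— Marcus: possessor inside the subject DP of the clause headed by 'expected'; does not c-command the pronoun — Principle B does not apply; allowed.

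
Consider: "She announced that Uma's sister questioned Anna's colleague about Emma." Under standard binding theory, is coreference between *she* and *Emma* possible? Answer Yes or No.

No

*Emma* is an R-expression; Principle C requires it to be free (not bound by any c-commanding expression).
— she: subject of the matrix clause; the pronoun c-commands the R-expression — coreference blocked (Principle C).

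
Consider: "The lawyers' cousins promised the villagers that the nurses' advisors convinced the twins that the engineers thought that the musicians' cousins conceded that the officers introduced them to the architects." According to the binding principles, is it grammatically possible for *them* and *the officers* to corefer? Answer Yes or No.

*them* is a pronoun; Principle B requires it to be free in its binding domain — the clause headed by 'introduced'.
— the officers: subject of the clause headed by 'introduced'; c-commands the pronoun within its binding domain — blocked (Principle B).

No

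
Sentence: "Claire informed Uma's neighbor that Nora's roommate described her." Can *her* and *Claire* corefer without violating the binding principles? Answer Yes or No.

*Claire* is an R-expression; Principle C requires it to be free (not bound by any c-commanding expression).
— her: object of the clause headed by 'described'; the pronoun does not c-command the R-expression — coreference allowed.

Yes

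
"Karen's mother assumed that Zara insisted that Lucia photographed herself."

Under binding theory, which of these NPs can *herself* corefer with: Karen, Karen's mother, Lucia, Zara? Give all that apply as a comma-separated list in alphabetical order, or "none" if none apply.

*herself* is a reflexive; Principle A requires it to be bound within its binding domain — the clause headed by 'photographed'.
— Karen: possessor inside the subject DP of the matrix clause; does not c-command the reflexive — cannot bind it (Principle A).
— Karen's mother: subject of the matrix clause; c-commands the reflexive but lies outside its binding domain — cannot bind it (Principle A).
— Lucia: subject of the clause headed by 'photographed'; c-commands the reflexive within its binding domain — allowed (Principle A).
— Zara: subject of the clause headed by 'insisted'; c-commands the reflexive but lies outside its binding domain — cannot bind it (Principle A).

Lucia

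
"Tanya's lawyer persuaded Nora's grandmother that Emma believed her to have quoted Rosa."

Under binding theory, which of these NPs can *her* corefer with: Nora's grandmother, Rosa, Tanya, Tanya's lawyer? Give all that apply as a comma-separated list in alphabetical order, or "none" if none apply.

Nora's grandmother, Tanya, Tanya's lawyer

*her* is a pronoun; Principle B requires it to be free in its binding domain — the clause headed by 'believed'.
— Nora's grandmother: object of the matrix clause; c-commands the pronoun but lies outside its binding domain — allowed.
— Rosa: object of the clause headed by 'quoted'; is c-commanded by the pronoun; coreference would bind this R-expression — blocked (Principle C).
— Tanya: possessor inside the subject DP of the matrix clause; does not c-command the pronoun — Principle B does not apply; allowed.
— Tanya's lawyer: subject of the matrix clause; c-commands the pronoun but lies outside its binding domain — allowed.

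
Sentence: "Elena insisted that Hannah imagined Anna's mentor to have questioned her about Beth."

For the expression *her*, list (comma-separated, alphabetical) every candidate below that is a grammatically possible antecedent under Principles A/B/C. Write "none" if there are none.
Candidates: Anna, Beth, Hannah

*her* is a pronoun; Principle B requires it to be free in its binding domain — the clause headed by 'questioned'.
— Anna: possessor inside the subject DP of the clause headed by 'questioned'; does not c-command the pronoun — Principle B does not apply; allowed.
— Beth: second object of the clause headed by 'questioned'; is c-commanded by the pronoun; coreference would bind this R-expression — blocked (Principle C).
— Hannah: subject of the clause headed by 'imagined'; c-commands the pronoun but lies outside its binding domain — allowed.

Anna, Hannah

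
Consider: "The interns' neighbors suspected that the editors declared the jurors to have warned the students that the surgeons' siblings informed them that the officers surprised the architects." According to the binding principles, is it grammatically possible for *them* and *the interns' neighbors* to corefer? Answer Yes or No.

*them* is a pronoun; Principle B requires it to be free in its binding domain — the clause headed by 'informed'.
— the interns' neighbors: subject of the matrix clause; c-commands the pronoun but lies outside its binding domain — allowed.

Yes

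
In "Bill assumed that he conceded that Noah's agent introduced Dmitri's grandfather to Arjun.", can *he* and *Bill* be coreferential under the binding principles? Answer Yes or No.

Yes

*Bill* is an R-expression; Principle C requires it to be free (not bound by any c-commanding expression).
— he: subject of the clause headed by 'conceded'; the pronoun does not c-command the R-expression — coreference allowed.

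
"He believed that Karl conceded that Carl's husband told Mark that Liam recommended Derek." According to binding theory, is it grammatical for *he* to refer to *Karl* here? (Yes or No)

No

*Karl* is an R-expression; Principle C requires it to be free (not bound by any c-commanding expression).
— he: subject of the matrix clause; the pronoun c-commands the R-expression — coreference blocked (Principle C).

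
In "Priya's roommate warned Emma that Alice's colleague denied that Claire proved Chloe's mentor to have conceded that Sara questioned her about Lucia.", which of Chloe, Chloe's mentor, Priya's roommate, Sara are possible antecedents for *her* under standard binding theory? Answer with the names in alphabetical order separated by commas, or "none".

Chloe, Chloe's mentor, Priya's roommate

*her* is a pronoun; Principle B requires it to be free in its binding domain — the clause headed by 'questioned'.
— Chloe: possessor inside the subject DP of the clause headed by 'conceded'; does not c-command the pronoun — Principle B does not apply; allowed.
— Chloe's mentor: subject of the clause headed by 'conceded'; c-commands the pronoun but lies outside its binding domain — allowed.
— Priya's roommate: subject of the matrix clause; c-commands the pronoun but lies outside its binding domain — allowed.
— Sara: subject of the clause headed by 'questioned'; c-commands the pronoun within its binding domain — blocked (Principle B).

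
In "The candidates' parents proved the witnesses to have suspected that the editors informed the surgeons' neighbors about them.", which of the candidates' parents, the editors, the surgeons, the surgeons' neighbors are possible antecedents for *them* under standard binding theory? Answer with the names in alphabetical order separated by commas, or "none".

the candidates' parents, the surgeons

*them* is a pronoun; Principle B requires it to be free in its binding domain — the clause headed by 'informed'.
— the candidates' parents: subject of the matrix clause; c-commands the pronoun but lies outside its binding domain — allowed.
— the editors: subject of the clause headed by 'informed'; c-commands the pronoun within its binding domain — blocked (Principle B).
— the surgeons: possessor inside the object DP of the clause headed by 'informed'; does not c-command the pronoun — Principle B does not apply; allowed.
— the surgeons' neighbors: object of the clause headed by 'informed'; c-commands the pronoun within its binding domain — blocked (Principle B).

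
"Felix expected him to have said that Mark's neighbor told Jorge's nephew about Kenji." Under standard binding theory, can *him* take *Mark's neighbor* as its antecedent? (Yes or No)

No

*him* is a pronoun; Principle B requires it to be free in its binding domain — the matrix clause.
— Mark's neighbor: subject of the clause headed by 'told'; is c-commanded by the pronoun; coreference would bind this R-expression — blocked (Principle C).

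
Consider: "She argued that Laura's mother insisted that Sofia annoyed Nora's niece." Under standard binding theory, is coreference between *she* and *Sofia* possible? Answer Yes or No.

*Sofia* is an R-expression; Principle C requires it to be free (not bound by any c-commanding expression).
— she: subject of the matrix clause; the pronoun c-commands the R-expression — coreference blocked (Principle C).

No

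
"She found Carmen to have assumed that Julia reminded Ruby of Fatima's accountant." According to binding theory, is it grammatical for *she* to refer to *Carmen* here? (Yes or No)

*Carmen* is an R-expression; Principle C requires it to be free (not bound by any c-commanding expression).
— she: subject of the matrix clause; the pronoun c-commands the R-expression — coreference blocked (Principle C).

No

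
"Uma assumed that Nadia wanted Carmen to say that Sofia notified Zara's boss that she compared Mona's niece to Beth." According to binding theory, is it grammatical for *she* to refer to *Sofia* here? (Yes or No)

Yes

*Sofia* is an R-expression; Principle C requires it to be free (not bound by any c-commanding expression).
— she: subject of the clause headed by 'compared'; the pronoun does not c-command the R-expression — coreference allowed.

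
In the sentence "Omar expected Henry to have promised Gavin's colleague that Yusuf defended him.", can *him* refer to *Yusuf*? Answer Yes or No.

*him* is a pronoun; Principle B requires it to be free in its binding domain — the clause headed by 'defended'.
— Yusuf: subject of the clause headed by 'defended'; c-commands the pronoun within its binding domain — blocked (Principle B).

No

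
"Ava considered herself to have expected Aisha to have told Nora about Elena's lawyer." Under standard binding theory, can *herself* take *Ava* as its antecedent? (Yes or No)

*herself* is a reflexive; Principle A requires it to be bound within its binding domain — the matrix clause.
— Ava: subject of the matrix clause; c-commands the reflexive within its binding domain — allowed (Principle A).

Yes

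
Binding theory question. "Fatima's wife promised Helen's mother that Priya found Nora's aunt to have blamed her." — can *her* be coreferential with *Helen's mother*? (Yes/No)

Yes

*her* is a pronoun; Principle B requires it to be free in its binding domain — the clause headed by 'blamed'.
— Helen's mother: object of the matrix clause; c-commands the pronoun but lies outside its binding domain — allowed.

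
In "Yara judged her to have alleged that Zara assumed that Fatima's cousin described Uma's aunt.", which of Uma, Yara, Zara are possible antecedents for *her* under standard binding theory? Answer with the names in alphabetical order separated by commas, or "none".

none

*her* is a pronoun; Principle B requires it to be free in its binding domain — the matrix clause.
— Uma: possessor inside the object DP of the clause headed by 'described'; is c-commanded by the pronoun; coreference would bind this R-expression — blocked (Principle C).
— Yara: subject of the matrix clause; c-commands the pronoun within its binding domain — blocked (Principle B).
— Zara: subject of the clause headed by 'assumed'; is c-commanded by the pronoun; coreference would bind this R-expression — blocked (Principle C).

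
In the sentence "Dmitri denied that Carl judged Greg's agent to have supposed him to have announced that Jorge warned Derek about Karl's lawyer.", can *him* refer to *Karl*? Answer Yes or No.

No

*him* is a pronoun; Principle B requires it to be free in its binding domain — the clause headed by 'supposed'.
— Karl: possessor inside the second object DP of the clause headed by 'warned'; is c-commanded by the pronoun; coreference would bind this R-expression — blocked (Principle C).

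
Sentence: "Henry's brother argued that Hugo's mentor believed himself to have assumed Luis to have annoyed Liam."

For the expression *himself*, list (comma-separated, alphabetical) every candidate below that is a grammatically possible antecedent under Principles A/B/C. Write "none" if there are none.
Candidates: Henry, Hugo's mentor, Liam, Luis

Hugo's mentor

*himself* is a reflexive; Principle A requires it to be bound within its binding domain — the clause headed by 'believed'.
— Henry: possessor inside the subject DP of the matrix clause; does not c-command the reflexive — cannot bind it (Principle A).
— Hugo's mentor: subject of the clause headed by 'believed'; c-commands the reflexive within its binding domain — allowed (Principle A).
— Liam: object of the clause headed by 'annoyed'; does not c-command the reflexive — cannot bind it (Principle A).
— Luis: subject of the clause headed by 'annoyed'; does not c-command the reflexive — cannot bind it (Principle A).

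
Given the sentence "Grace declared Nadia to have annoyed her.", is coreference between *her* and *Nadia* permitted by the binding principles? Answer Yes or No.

*her* is a pronoun; Principle B requires it to be free in its binding domain — the clause headed by 'annoyed'.
— Nadia: subject of the clause headed by 'annoyed'; c-commands the pronoun within its binding domain — blocked (Principle B).

No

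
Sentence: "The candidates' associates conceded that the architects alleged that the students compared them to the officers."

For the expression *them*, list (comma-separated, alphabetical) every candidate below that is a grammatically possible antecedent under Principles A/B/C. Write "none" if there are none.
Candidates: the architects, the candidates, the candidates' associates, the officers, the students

*them* is a pronoun; Principle B requires it to be free in its binding domain — the clause headed by 'compared'.
— the architects: subject of the clause headed by 'alleged'; c-commands the pronoun but lies outside its binding domain — allowed.
— the candidates: possessor inside the subject DP of the matrix clause; does not c-command the pronoun — Principle B does not apply; allowed.
— the candidates' associates: subject of the matrix clause; c-commands the pronoun but lies outside its binding domain — allowed.
— the officers: second object of the clause headed by 'compared'; is c-commanded by the pronoun; coreference would bind this R-expression — blocked (Principle C).
— the students: subject of the clause headed by 'compared'; c-commands the pronoun within its binding domain — blocked (Principle B).

the architects, the candidates, the candidates' associates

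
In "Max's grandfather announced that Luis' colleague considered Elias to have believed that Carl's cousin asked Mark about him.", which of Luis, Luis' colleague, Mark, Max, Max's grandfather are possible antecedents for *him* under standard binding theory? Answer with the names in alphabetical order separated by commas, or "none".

*him* is a pronoun; Principle B requires it to be free in its binding domain — the clause headed by 'asked'.
— Luis: possessor inside the subject DP of the clause headed by 'considered'; does not c-command the pronoun — Principle B does not apply; allowed.
— Luis' colleague: subject of the clause headed by 'considered'; c-commands the pronoun but lies outside its binding domain — allowed.
— Mark: object of the clause headed by 'asked'; c-commands the pronoun within its binding domain — blocked (Principle B).
— Max: possessor inside the subject DP of the matrix clause; does not c-command the pronoun — Principle B does not apply; allowed.
— Max's grandfather: subject of the matrix clause; c-commands the pronoun but lies outside its binding domain — allowed.

Luis, Luis' colleague, Max, Max's grandfather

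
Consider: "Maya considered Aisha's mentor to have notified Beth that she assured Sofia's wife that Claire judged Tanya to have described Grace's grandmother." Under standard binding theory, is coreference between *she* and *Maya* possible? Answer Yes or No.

Yes

*Maya* is an R-expression; Principle C requires it to be free (not bound by any c-commanding expression).
— she: subject of the clause headed by 'assured'; the pronoun does not c-command the R-expression — coreference allowed.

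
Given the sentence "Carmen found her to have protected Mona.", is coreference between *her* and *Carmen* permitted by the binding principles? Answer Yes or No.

*her* is a pronoun; Principle B requires it to be free in its binding domain — the matrix clause.
— Carmen: subject of the matrix clause; c-commands the pronoun within its binding domain — blocked (Principle B).

No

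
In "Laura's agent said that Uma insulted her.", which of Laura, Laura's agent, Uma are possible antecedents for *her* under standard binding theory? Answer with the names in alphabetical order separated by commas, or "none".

Laura, Laura's agent

*her* is a pronoun; Principle B requires it to be free in its binding domain — the clause headed by 'insulted'.
— Laura: possessor inside the subject DP of the matrix clause; does not c-command the pronoun — Principle B does not apply; allowed.
— Laura's agent: subject of the matrix clause; c-commands the pronoun but lies outside its binding domain — allowed.
— Uma: subject of the clause headed by 'insulted'; c-commands the pronoun within its binding domain — blocked (Principle B).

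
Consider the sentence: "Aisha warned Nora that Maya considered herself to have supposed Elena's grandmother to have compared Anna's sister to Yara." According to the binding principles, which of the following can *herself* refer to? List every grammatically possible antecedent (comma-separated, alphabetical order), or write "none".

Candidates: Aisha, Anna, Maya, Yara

*herself* is a reflexive; Principle A requires it to be bound within its binding domain — the clause headed by 'considered'.
— Aisha: subject of the matrix clause; c-commands the reflexive but lies outside its binding domain — cannot bind it (Principle A).
— Anna: possessor inside the object DP of the clause headed by 'compared'; does not c-command the reflexive — cannot bind it (Principle A).
— Maya: subject of the clause headed by 'considered'; c-commands the reflexive within its binding domain — allowed (Principle A).
— Yara: second object of the clause headed by 'compared'; does not c-command the reflexive — cannot bind it (Principle A).

Maya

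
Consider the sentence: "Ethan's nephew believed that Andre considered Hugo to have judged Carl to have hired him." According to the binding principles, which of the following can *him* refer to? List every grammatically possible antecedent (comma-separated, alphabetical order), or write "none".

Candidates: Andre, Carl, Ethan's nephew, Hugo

*him* is a pronoun; Principle B requires it to be free in its binding domain — the clause headed by 'hired'.
— Andre: subject of the clause headed by 'considered'; c-commands the pronoun but lies outside its binding domain — allowed.
— Carl: subject of the clause headed by 'hired'; c-commands the pronoun within its binding domain — blocked (Principle B).
— Ethan's nephew: subject of the matrix clause; c-commands the pronoun but lies outside its binding domain — allowed.
— Hugo: subject of the clause headed by 'judged'; c-commands the pronoun but lies outside its binding domain — allowed.

Andre, Ethan's nephew, Hugo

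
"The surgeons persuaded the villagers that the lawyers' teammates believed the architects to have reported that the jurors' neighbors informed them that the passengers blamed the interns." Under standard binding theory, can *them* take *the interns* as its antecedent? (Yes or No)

No

*them* is a pronoun; Principle B requires it to be free in its binding domain — the clause headed by 'informed'.
— the interns: object of the clause headed by 'blamed'; is c-commanded by the pronoun; coreference would bind this R-expression — blocked (Principle C).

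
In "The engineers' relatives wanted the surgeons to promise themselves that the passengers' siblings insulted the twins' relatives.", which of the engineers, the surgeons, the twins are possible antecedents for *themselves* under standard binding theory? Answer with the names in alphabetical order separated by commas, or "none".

the surgeons

*themselves* is a reflexive; Principle A requires it to be bound within its binding domain — the clause headed by 'promise'.
— the engineers: possessor inside the subject DP of the matrix clause; does not c-command the reflexive — cannot bind it (Principle A).
— the surgeons: subject of the clause headed by 'promise'; c-commands the reflexive within its binding domain — allowed (Principle A).
— the twins: possessor inside the object DP of the clause headed by 'insulted'; does not c-command the reflexive — cannot bind it (Principle A).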